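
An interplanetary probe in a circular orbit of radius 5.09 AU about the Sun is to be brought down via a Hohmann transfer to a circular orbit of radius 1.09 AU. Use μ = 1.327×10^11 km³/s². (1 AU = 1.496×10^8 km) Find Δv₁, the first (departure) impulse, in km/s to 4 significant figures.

Δv₁ = 5.361 km/s

In km: r₁ = 5.09 × 1.496×10^8 = 7.61464×10^8 km; r₂ = 1.09 × 1.496×10^8 = 1.63064×10^8 km.
Transfer-ellipse semi-major axis a_t = (r₁ + r₂)/2 = (7.61464×10^8 + 1.63064×10^8)/2 = 4.62264×10^8 km.
Circular speed at r = 7.61464×10^8 km: v_c = √(μ/r) = 13.2011 km/s.
Transfer-orbit speed at the same r (vis-viva, a = a_t): v_t = √[μ(2/r − 1/a_t)] = 7.84052 km/s.
Δv₁ = |v_t − v_c| = |7.84052 − 13.2011| = 5.361 km/s.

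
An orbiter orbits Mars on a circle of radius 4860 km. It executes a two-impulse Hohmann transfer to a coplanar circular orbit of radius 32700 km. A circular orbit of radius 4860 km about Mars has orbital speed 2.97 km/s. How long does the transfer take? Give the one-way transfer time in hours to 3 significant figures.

t = 10.8 hours

From the circular-orbit relation v² = μ/r at r = 4860 km: μ = v²r = (2.97)² × 4860 = 42869.6 km³/s².
Transfer-ellipse semi-major axis a_t = (r₁ + r₂)/2 = (4860 + 32700)/2 = 18780 km.
Transfer time t = π√(a_t³/μ) = π√((18780)³ / 42869.6) = 39050 s.
Converting: 39050 s ÷ 3600 s/hour = 10.8 hours.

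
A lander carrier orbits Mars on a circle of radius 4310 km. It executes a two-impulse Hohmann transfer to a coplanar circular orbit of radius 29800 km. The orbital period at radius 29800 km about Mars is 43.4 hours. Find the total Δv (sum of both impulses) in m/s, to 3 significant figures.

Δv = 1610 m/s

From Kepler's third law T² = 4π²r³/μ at r = 29800 km, T = 43.4 hours = 43.4 × 3600 s = 1.5624×10^5 s: μ = 4π²r³/T² = 42798.1 km³/s².
Transfer-ellipse semi-major axis a_t = (r₁ + r₂)/2 = (4310 + 29800)/2 = 17055 km.
Circular speed at r₁: v₁ = √(μ/r₁) = √(42798.1/4310) = 3.151 km/s.
On the transfer ellipse at r₁, vis-viva gives v_p = √[μ(2/r₁ − 1/a_t)] = 4.165 km/s.
First burn Δv₁ = |v_p − v₁| = 1.014 km/s.
At r₂, v₂ = √(μ/r₂) = 1.1984 km/s.
Transfer-orbit speed at r₂: v_a = √[μ(2/r₂ − 1/a_t)] = 0.60244 km/s.
Second burn Δv₂ = |v₂ − v_a| = 0.5960 km/s.
Total Δv = Δv₁ + Δv₂ = 1.610 km/s.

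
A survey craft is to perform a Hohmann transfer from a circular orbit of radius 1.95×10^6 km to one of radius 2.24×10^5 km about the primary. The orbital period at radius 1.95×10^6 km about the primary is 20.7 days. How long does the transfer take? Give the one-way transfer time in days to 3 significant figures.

t = 4.31 days

From Kepler's third law T² = 4π²r³/μ at r = 1.95×10^6 km, T = 20.7 days = 20.7 × 86400 s = 1.78848×10^6 s: μ = 4π²r³/T² = 9.15157×10^7 km³/s².
Transfer-ellipse semi-major axis a_t = (r₁ + r₂)/2 = (1.950×10^6 + 2.240×10^5)/2 = 1.087×10^6 km.
By Kepler's third law the transfer-orbit period is T = 2π√(a_t³/μ), so t = T/2 = 3.722×10^5 s.
Converting: 3.722×10^5 s ÷ 86400 s/day = 4.31 days.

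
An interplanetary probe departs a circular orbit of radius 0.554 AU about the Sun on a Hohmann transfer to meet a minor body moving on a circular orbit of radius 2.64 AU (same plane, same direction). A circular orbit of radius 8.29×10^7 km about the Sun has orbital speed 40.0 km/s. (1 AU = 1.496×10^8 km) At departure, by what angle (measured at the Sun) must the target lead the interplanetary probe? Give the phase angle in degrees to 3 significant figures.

φ = 95.3°

From the circular-orbit relation v² = μ/r at r = 8.29×10^7 km: μ = v²r = (40.0)² × 8.29×10^7 = 1.32640×10^11 km³/s².
In km: r₁ = 0.554 × 1.496×10^8 = 8.28784×10^7 km; r₂ = 2.64 × 1.496×10^8 = 3.94944×10^8 km.
The Hohmann ellipse has a_t = (r₁ + r₂)/2 = 2.389112×10^8 km.
The half-period of the transfer ellipse is t = π√(a_t³/μ) = 3.1854×10^7 s.
Target angular speed ω₂ = √(μ/r₂³) = 4.6402×10^-8 rad/s.
Angle swept by the target during transfer: ω₂·t = 1.4781 rad = 84.69°.
Arrival is 180° from departure on the ellipse, so φ = 180° − 84.69° = 95.3°.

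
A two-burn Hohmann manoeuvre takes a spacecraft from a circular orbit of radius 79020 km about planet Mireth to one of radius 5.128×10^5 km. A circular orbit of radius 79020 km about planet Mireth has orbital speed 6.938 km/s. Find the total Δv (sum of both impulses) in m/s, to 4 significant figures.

Δv = 3511 m/s

From the circular-orbit relation v² = μ/r at r = 79020 km: μ = v²r = (6.938)² × 79020 = 3.80369×10^6 km³/s².
Transfer-ellipse semi-major axis a_t = (r₁ + r₂)/2 = (79020 + 5.128×10^5)/2 = 2.9591×10^5 km.
At r₁ the circular-orbit speed is v₁ = √(μ/r₁) = 6.938 km/s.
Transfer-orbit speed at r₁ (vis-viva): v_p = √[μ(2/r₁ − 1/a_t)] = 9.133 km/s.
First burn Δv₁ = |v_p − v₁| = 2.195 km/s.
Circular speed at r₂: v₂ = √(μ/r₂) = 2.7235 km/s.
Transfer-orbit speed at r₂: v_a = √[μ(2/r₂ − 1/a_t)] = 1.4074 km/s.
Second burn Δv₂ = |v₂ − v_a| = 1.316 km/s.
Δv = Δv₁ + Δv₂ = 2.195 + 1.316 = 3.511 km/s.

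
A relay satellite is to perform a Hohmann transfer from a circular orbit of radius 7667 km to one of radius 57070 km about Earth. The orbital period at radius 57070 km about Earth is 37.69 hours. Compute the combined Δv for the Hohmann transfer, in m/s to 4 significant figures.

Δv = 3720 m/s

From Kepler's third law T² = 4π²r³/μ at r = 57070 km, T = 37.69 hours = 37.69 × 3600 s = 1.35684×10^5 s: μ = 4π²r³/T² = 3.98590×10^5 km³/s².
The Hohmann ellipse has a_t = (r₁ + r₂)/2 = 32368.5 km.
At r₁ the circular-orbit speed is v₁ = √(μ/r₁) = 7.21025 km/s.
On the transfer ellipse at r₁, vis-viva gives v_p = √[μ(2/r₁ − 1/a_t)] = 9.57399 km/s.
First burn Δv₁ = |v_p − v₁| = 2.3637 km/s.
At r₂, v₂ = √(μ/r₂) = 2.6428 km/s.
Transfer-orbit speed at r₂: v_a = √[μ(2/r₂ − 1/a_t)] = 1.2862 km/s.
Second burn Δv₂ = |v₂ − v_a| = 1.3566 km/s.
Total Δv = Δv₁ + Δv₂ = 3.720 km/s.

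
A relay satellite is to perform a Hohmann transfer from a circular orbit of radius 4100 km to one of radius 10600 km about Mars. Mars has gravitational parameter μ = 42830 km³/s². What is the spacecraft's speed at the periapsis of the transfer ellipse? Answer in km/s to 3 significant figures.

v = 3.88 km/s

Semi-major axis of the transfer orbit: a_t = (4100 + 10600)/2 = 7350 km.
The periapsis of the transfer ellipse is at r = 4100 km.
From the vis-viva equation, v = √[μ(2/r − 1/a_t)] = 3.881 km/s.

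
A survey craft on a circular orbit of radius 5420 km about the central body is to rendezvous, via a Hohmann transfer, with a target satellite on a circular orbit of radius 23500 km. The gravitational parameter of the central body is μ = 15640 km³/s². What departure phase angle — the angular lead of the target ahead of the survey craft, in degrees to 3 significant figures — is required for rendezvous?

Transfer-ellipse semi-major axis a_t = (r₁ + r₂)/2 = (5420 + 23500)/2 = 14460 km.
Transfer time t = π√(a_t³/μ) = 43680 s.
The target's mean motion on its circular orbit is ω₂ = √(μ/r₂³) = 3.4715×10^-5 rad/s.
Angle swept by the target during transfer: ω₂·t = 1.5164 rad = 86.88°.
Arrival is 180° from departure on the ellipse, so φ = 180° − 86.88° = 93.1°.

φ = 93.1°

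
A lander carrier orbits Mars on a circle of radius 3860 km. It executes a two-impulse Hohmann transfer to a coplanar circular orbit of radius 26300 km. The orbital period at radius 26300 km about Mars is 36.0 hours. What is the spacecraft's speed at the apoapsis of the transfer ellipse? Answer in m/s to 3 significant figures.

v = 645 m/s

From Kepler's third law T² = 4π²r³/μ at r = 26300 km, T = 36.0 hours = 36.0 × 3600 s = 1.296×10^5 s: μ = 4π²r³/T² = 42758.0 km³/s².
The Hohmann ellipse has a_t = (r₁ + r₂)/2 = 15080 km.
At apoapsis, r = 26300 km.
Vis-viva: v = √[μ(2/r − 1/a_t)] = √[42758.0 × (2/26300 − 1/15080)] = 0.6451 km/s.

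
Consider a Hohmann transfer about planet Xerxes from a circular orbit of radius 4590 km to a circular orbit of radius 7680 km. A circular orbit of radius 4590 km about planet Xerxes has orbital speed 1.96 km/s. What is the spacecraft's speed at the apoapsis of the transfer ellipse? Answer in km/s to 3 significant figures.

From the circular-orbit relation v² = μ/r at r = 4590 km: μ = v²r = (1.96)² × 4590 = 17632.9 km³/s².
Transfer-ellipse semi-major axis a_t = (r₁ + r₂)/2 = (4590 + 7680)/2 = 6135 km.
The apoapsis of the transfer ellipse is at r = 7680 km.
From the vis-viva equation, v = √[μ(2/r − 1/a_t)] = 1.311 km/s.

v = 1.31 km/s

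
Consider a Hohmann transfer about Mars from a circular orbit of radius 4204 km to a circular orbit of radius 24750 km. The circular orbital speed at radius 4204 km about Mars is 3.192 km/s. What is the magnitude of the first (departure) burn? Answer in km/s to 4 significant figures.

From the circular-orbit relation v² = μ/r at r = 4204 km: μ = v²r = (3.192)² × 4204 = 42834.0 km³/s².
Semi-major axis of the transfer orbit: a_t = (4204 + 24750)/2 = 14477 km.
Circular speed at r = 4204 km: v_c = √(μ/r) = 3.1920 km/s.
Transfer-orbit speed at the same r (vis-viva, a = a_t): v_t = √[μ(2/r − 1/a_t)] = 4.1736 km/s.
Δv₁ = |v_t − v_c| = |4.1736 − 3.1920| = 0.9816 km/s.

Δv₁ = 0.9816 km/s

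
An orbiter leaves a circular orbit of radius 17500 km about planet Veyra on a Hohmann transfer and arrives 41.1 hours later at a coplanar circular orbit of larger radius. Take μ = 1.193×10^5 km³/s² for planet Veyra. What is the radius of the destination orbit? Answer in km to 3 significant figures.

Transfer time t = 41.1 hours = 1.4796×10^5 s, and t = π√(a_t³/μ).
So a_t = (μ t²/π²)^(1/3) = (1.193×10^5 × (1.4796×10^5)² / π²)^(1/3) = 64201 km.
Since a_t = (r₁ + r₂)/2, r₂ = 2a_t − r₁ = 2×64201 − 17500 = 1.10902×10^5 km.

r₂ = 1.11×10^5 km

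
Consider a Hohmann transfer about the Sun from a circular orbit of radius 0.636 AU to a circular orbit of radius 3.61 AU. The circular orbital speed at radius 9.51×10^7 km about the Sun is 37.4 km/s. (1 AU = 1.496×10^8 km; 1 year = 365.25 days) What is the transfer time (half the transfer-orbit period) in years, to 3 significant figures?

t = 1.54 years

From the circular-orbit relation v² = μ/r at r = 9.51×10^7 km: μ = v²r = (37.4)² × 9.51×10^7 = 1.33022×10^11 km³/s².
In km: r₁ = 0.636 × 1.496×10^8 = 9.51456×10^7 km; r₂ = 3.61 × 1.496×10^8 = 5.40056×10^8 km.
Transfer-ellipse semi-major axis a_t = (r₁ + r₂)/2 = (9.51456×10^7 + 5.40056×10^8)/2 = 3.176008×10^8 km.
By Kepler's third law the transfer-orbit period is T = 2π√(a_t³/μ), so t = T/2 = 4.875×10^7 s.
Converting: 4.875×10^7 s ÷ 3.15576×10^7 s/year (365.25 × 86400) = 1.54 years.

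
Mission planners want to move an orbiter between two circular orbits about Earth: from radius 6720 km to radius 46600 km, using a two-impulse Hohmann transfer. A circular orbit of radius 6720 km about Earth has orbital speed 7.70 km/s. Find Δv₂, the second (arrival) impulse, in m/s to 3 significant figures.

From the circular-orbit relation v² = μ/r at r = 6720 km: μ = v²r = (7.70)² × 6720 = 3.98429×10^5 km³/s².
The Hohmann ellipse has a_t = (r₁ + r₂)/2 = 26660 km.
Circular speed at r = 46600 km: v_c = √(μ/r) = 2.924 km/s.
Vis-viva on the transfer ellipse at r = 46600 km gives v_t = √[μ(2/r − 1/a_t)] = 1.468 km/s.
Δv₂ = |v_t − v_c| = |1.468 − 2.924| = 1.456 km/s.

Δv₂ = 1460 m/s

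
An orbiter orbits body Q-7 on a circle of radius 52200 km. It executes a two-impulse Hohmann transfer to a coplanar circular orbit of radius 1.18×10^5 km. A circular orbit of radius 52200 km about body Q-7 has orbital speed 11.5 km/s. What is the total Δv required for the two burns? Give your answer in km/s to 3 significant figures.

From the circular-orbit relation v² = μ/r at r = 52200 km: μ = v²r = (11.5)² × 52200 = 6.90345×10^6 km³/s².
Transfer-ellipse semi-major axis a_t = (r₁ + r₂)/2 = (52200 + 1.180×10^5)/2 = 85100 km.
At r₁ the circular-orbit speed is v₁ = √(μ/r₁) = 11.500 km/s.
Transfer-orbit speed at r₁ (vis-viva): v_p = √[μ(2/r₁ − 1/a_t)] = 13.542 km/s.
First burn Δv₁ = |v_p − v₁| = 2.042 km/s.
Circular speed at r₂: v₂ = √(μ/r₂) = 7.6488 km/s.
Transfer-orbit speed at r₂: v_a = √[μ(2/r₂ − 1/a_t)] = 5.9905 km/s.
Second burn Δv₂ = |v₂ − v_a| = 1.658 km/s.
Total Δv = Δv₁ + Δv₂ = 3.700 km/s.

Δv = 3.70 km/s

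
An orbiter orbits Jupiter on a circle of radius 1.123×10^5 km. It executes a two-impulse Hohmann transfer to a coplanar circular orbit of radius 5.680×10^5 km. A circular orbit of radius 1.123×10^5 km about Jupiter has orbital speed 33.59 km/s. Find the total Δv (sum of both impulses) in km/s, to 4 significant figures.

From the circular-orbit relation v² = μ/r at r = 1.123×10^5 km: μ = v²r = (33.59)² × 1.123×10^5 = 1.26707×10^8 km³/s².
Transfer-ellipse semi-major axis a_t = (r₁ + r₂)/2 = (1.123×10^5 + 5.680×10^5)/2 = 3.4015×10^5 km.
Circular speed at r₁: v₁ = √(μ/r₁) = √(1.26707×10^8/1.123×10^5) = 33.590 km/s.
On the transfer ellipse at r₁, v² = μ(2/r − 1/a) gives v_p = √[μ(2/r₁ − 1/a_t)] = 43.406 km/s.
First burn Δv₁ = |v_p − v₁| = 9.816 km/s.
Circular speed at r₂: v₂ = √(μ/r₂) = 14.936 km/s.
Transfer-orbit speed at r₂: v_a = √[μ(2/r₂ − 1/a_t)] = 8.5818 km/s.
Second burn Δv₂ = |v₂ − v_a| = 6.354 km/s.
Total Δv = Δv₁ + Δv₂ = 16.17 km/s.

Δv = 16.17 km/s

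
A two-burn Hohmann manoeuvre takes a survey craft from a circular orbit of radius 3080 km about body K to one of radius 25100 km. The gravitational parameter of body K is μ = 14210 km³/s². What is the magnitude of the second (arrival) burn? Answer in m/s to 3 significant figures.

Δv₂ = 401 m/s

Semi-major axis of the transfer orbit: a_t = (3080 + 25100)/2 = 14090 km.
On the circular orbit at r = 25100 km, v_c = √(μ/r) = 0.7524 km/s.
Vis-viva on the transfer ellipse at r = 25100 km gives v_t = √[μ(2/r − 1/a_t)] = 0.3518 km/s.
Δv₂ = |v_t − v_c| = |0.3518 − 0.7524| = 0.4006 km/s.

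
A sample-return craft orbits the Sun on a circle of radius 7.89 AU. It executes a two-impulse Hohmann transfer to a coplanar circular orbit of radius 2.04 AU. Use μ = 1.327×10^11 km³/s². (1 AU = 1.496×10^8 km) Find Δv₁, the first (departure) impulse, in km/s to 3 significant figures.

In km: r₁ = 7.89 × 1.496×10^8 = 1.180344×10^9 km; r₂ = 2.04 × 1.496×10^8 = 3.05184×10^8 km.
Transfer-ellipse semi-major axis a_t = (r₁ + r₂)/2 = (1.180344×10^9 + 3.05184×10^8)/2 = 7.42764×10^8 km.
On the circular orbit at r = 1.180344×10^9 km, v_c = √(μ/r) = 10.6031 km/s.
Vis-viva on the transfer ellipse at r = 1.180344×10^9 km gives v_t = √[μ(2/r − 1/a_t)] = 6.79652 km/s.
Δv₁ = |v_t − v_c| = |6.79652 − 10.6031| = 3.807 km/s.

Δv₁ = 3.81 km/s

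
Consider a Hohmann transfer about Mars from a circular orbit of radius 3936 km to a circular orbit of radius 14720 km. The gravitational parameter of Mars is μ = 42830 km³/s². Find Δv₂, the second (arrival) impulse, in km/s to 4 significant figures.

Δv₂ = 0.5977 km/s

Semi-major axis of the transfer orbit: a_t = (3936 + 14720)/2 = 9328 km.
Circular speed at r = 14720 km: v_c = √(μ/r) = 1.70577 km/s.
Vis-viva on the transfer ellipse at r = 14720 km gives v_t = √[μ(2/r − 1/a_t)] = 1.10803 km/s.
Δv₂ = |v_t − v_c| = |1.10803 − 1.70577| = 0.5977 km/s.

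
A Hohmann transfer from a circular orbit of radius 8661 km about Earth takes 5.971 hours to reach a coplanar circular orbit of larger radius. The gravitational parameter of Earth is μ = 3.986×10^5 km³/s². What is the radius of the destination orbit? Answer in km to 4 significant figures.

Transfer time t = 5.971 hours = 21495.6 s, and t = π√(a_t³/μ).
So a_t = (μ t²/π²)^(1/3) = (3.986×10^5 × (21495.6)² / π²)^(1/3) = 26524 km.
Since a_t = (r₁ + r₂)/2, r₂ = 2a_t − r₁ = 2×26524 − 8661 = 44387 km.

r₂ = 44390 km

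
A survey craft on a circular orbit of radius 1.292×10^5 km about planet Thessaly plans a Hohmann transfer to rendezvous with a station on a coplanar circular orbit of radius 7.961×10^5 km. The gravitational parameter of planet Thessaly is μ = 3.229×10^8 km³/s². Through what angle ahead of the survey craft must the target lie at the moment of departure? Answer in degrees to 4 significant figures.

φ = 100.3°

Semi-major axis of the transfer orbit: a_t = (1.292×10^5 + 7.961×10^5)/2 = 4.6265×10^5 km.
The half-period of the transfer ellipse is t = π√(a_t³/μ) = 55017 s.
Target angular speed ω₂ = √(μ/r₂³) = 2.5298×10^-5 rad/s.
Angle swept by the target during transfer: ω₂·t = 1.3918 rad = 79.74°.
The survey craft traverses 180° on the transfer ellipse, so the target must lead by 180° − 79.74° = 100.3°.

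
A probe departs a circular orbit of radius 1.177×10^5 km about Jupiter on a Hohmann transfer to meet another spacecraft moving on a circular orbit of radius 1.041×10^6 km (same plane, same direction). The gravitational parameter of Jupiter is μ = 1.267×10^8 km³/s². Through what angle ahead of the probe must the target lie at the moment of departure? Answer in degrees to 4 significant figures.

φ = 105.3°

Transfer-ellipse semi-major axis a_t = (r₁ + r₂)/2 = (1.177×10^5 + 1.041×10^6)/2 = 5.7935×10^5 km.
The half-period of the transfer ellipse is t = π√(a_t³/μ) = 1.23076×10^5 s.
The target's mean motion on its circular orbit is ω₂ = √(μ/r₂³) = 1.05977×10^-5 rad/s.
Angle swept by the target during transfer: ω₂·t = 1.3043 rad = 74.73°.
The probe traverses 180° on the transfer ellipse, so the target must lead by 180° − 74.73° = 105.3°.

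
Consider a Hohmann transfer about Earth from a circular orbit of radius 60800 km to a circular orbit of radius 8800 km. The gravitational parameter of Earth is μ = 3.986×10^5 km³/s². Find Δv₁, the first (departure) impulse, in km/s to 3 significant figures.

Transfer-ellipse semi-major axis a_t = (r₁ + r₂)/2 = (60800 + 8800)/2 = 34800 km.
On the circular orbit at r = 60800 km, v_c = √(μ/r) = 2.5605 km/s.
Vis-viva on the transfer ellipse at r = 60800 km gives v_t = √[μ(2/r − 1/a_t)] = 1.2876 km/s.
Δv₁ = |v_t − v_c| = |1.2876 − 2.5605| = 1.273 km/s.

Δv₁ = 1.27 km/s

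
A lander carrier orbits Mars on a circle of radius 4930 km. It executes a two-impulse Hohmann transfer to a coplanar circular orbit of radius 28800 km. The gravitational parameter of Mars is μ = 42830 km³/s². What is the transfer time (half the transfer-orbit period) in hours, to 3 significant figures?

t = 9.24 hours

The Hohmann ellipse has a_t = (r₁ + r₂)/2 = 16865 km.
By Kepler's third law the transfer-orbit period is T = 2π√(a_t³/μ), so t = T/2 = 33250 s.
Converting: 33250 s ÷ 3600 s/hour = 9.24 hours.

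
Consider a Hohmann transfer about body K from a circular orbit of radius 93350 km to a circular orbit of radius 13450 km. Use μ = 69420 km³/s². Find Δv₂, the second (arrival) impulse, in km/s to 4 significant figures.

Δv₂ = 0.7319 km/s

Transfer-ellipse semi-major axis a_t = (r₁ + r₂)/2 = (93350 + 13450)/2 = 53400 km.
Circular speed at r = 13450 km: v_c = √(μ/r) = 2.2719 km/s.
Vis-viva on the transfer ellipse at r = 13450 km gives v_t = √[μ(2/r − 1/a_t)] = 3.0038 km/s.
Δv₂ = |v_t − v_c| = |3.0038 − 2.2719| = 0.7319 km/s.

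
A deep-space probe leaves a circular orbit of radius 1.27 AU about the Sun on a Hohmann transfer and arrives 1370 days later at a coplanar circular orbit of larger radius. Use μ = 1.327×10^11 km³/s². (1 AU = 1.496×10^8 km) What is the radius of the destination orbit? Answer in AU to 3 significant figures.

In km: r₁ = 1.27 × 1.496×10^8 = 1.89992×10^8 km.
Transfer time t = 1370 days = 1.18368×10^8 s, and t = π√(a_t³/μ).
So a_t = (μ t²/π²)^(1/3) = (1.327×10^11 × (1.18368×10^8)² / π²)^(1/3) = 5.7325×10^8 km.
Since a_t = (r₁ + r₂)/2, r₂ = 2a_t − r₁ = 2×5.7325×10^8 − 1.89992×10^8 = 9.56508×10^8 km.
In AU: r₂ = 9.56508×10^8 / 1.496×10^8 = 6.39 AU.

r₂ = 6.39 AU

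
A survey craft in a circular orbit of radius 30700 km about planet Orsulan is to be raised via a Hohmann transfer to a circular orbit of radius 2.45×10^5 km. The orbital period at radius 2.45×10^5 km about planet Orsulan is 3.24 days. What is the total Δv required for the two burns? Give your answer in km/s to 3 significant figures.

From Kepler's third law T² = 4π²r³/μ at r = 2.45×10^5 km, T = 3.24 days = 3.24 × 86400 s = 2.79936×10^5 s: μ = 4π²r³/T² = 7.40867×10^6 km³/s².
Semi-major axis of the transfer orbit: a_t = (30700 + 2.450×10^5)/2 = 1.3785×10^5 km.
At r₁ the circular-orbit speed is v₁ = √(μ/r₁) = 15.535 km/s.
On the transfer ellipse at r₁, v² = μ(2/r − 1/a) gives v_p = √[μ(2/r₁ − 1/a_t)] = 20.710 km/s.
First burn Δv₁ = |v_p − v₁| = 5.175 km/s.
At r₂, v₂ = √(μ/r₂) = 5.499 km/s.
Transfer-orbit speed at r₂: v_a = √[μ(2/r₂ − 1/a_t)] = 2.595 km/s.
Second burn Δv₂ = |v₂ − v_a| = 2.904 km/s.
Δv = Δv₁ + Δv₂ = 5.175 + 2.904 = 8.079 km/s.

Δv = 8.08 km/s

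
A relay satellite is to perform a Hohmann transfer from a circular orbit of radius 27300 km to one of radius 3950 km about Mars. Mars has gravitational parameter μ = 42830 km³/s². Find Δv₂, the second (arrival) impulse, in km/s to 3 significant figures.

Transfer-ellipse semi-major axis a_t = (r₁ + r₂)/2 = (27300 + 3950)/2 = 15625 km.
On the circular orbit at r = 3950 km, v_c = √(μ/r) = 3.293 km/s.
Vis-viva on the transfer ellipse at r = 3950 km gives v_t = √[μ(2/r − 1/a_t)] = 4.353 km/s.
Δv₂ = |v_t − v_c| = |4.353 − 3.293| = 1.060 km/s.

Δv₂ = 1.06 km/s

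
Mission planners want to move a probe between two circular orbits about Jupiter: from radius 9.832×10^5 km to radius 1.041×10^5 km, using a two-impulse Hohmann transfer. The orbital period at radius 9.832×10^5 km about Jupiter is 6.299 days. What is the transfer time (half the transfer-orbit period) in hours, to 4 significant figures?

t = 31.08 hours

From Kepler's third law T² = 4π²r³/μ at r = 9.832×10^5 km, T = 6.299 days = 6.299 × 86400 s = 5.442336×10^5 s: μ = 4π²r³/T² = 1.26682×10^8 km³/s².
Transfer-ellipse semi-major axis a_t = (r₁ + r₂)/2 = (9.832×10^5 + 1.041×10^5)/2 = 5.4365×10^5 km.
By Kepler's third law the transfer-orbit period is T = 2π√(a_t³/μ), so t = T/2 = 1.119×10^5 s.
Converting: 1.119×10^5 s ÷ 3600 s/hour = 31.08 hours.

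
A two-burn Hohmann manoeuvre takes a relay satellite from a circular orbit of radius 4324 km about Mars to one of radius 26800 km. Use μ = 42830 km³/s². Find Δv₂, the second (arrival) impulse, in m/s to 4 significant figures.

Δv₂ = 597.8 m/s

Transfer-ellipse semi-major axis a_t = (r₁ + r₂)/2 = (4324 + 26800)/2 = 15562 km.
On the circular orbit at r = 26800 km, v_c = √(μ/r) = 1.2642 km/s.
Transfer-orbit speed at the same r (vis-viva, a = a_t): v_t = √[μ(2/r − 1/a_t)] = 0.66637 km/s.
Δv₂ = |v_t − v_c| = |0.66637 − 1.2642| = 0.5978 km/s.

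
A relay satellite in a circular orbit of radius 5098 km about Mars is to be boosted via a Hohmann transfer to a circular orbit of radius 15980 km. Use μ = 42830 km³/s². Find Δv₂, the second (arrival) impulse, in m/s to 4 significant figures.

Δv₂ = 498.5 m/s

The Hohmann ellipse has a_t = (r₁ + r₂)/2 = 10539 km.
Circular speed at r = 15980 km: v_c = √(μ/r) = 1.6371 km/s.
Transfer-orbit speed at the same r (vis-viva, a = a_t): v_t = √[μ(2/r − 1/a_t)] = 1.1386 km/s.
Δv₂ = |v_t − v_c| = |1.1386 − 1.6371| = 0.4985 km/s.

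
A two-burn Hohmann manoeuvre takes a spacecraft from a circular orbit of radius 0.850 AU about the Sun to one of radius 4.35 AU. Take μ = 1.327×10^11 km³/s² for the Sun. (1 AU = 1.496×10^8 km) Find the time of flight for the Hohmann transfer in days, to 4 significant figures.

t = 765.7 days

In km: r₁ = 0.850 × 1.496×10^8 = 1.2716×10^8 km; r₂ = 4.35 × 1.496×10^8 = 6.5076×10^8 km.
Transfer-ellipse semi-major axis a_t = (r₁ + r₂)/2 = (1.2716×10^8 + 6.5076×10^8)/2 = 3.8896×10^8 km.
By Kepler's third law the transfer-orbit period is T = 2π√(a_t³/μ), so t = T/2 = 6.616×10^7 s.
Converting: 6.616×10^7 s ÷ 86400 s/day = 765.7 days.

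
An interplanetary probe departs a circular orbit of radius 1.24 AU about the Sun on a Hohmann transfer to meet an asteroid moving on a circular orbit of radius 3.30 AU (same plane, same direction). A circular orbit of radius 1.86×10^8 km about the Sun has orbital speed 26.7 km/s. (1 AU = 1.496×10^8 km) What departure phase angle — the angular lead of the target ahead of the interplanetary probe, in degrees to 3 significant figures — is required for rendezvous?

φ = 77.3°

From the circular-orbit relation v² = μ/r at r = 1.86×10^8 km: μ = v²r = (26.7)² × 1.86×10^8 = 1.32598×10^11 km³/s².
In km: r₁ = 1.24 × 1.496×10^8 = 1.85504×10^8 km; r₂ = 3.30 × 1.496×10^8 = 4.9368×10^8 km.
Transfer-ellipse semi-major axis a_t = (r₁ + r₂)/2 = (1.85504×10^8 + 4.9368×10^8)/2 = 3.39592×10^8 km.
The half-period of the transfer ellipse is t = π√(a_t³/μ) = 5.399×10^7 s.
The target's mean motion on its circular orbit is ω₂ = √(μ/r₂³) = 3.320×10^-8 rad/s.
Angle swept by the target during transfer: ω₂·t = 1.792 rad = 102.7°.
Arrival is 180° from departure on the ellipse, so φ = 180° − 102.7° = 77.3°.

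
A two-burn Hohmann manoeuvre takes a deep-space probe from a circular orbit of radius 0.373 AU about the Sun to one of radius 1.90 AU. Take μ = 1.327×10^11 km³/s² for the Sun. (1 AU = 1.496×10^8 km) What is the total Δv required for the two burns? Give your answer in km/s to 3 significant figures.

In km: r₁ = 0.373 × 1.496×10^8 = 5.58008×10^7 km; r₂ = 1.90 × 1.496×10^8 = 2.8424×10^8 km.
Semi-major axis of the transfer orbit: a_t = (5.58008×10^7 + 2.8424×10^8)/2 = 1.700204×10^8 km.
At r₁ the circular-orbit speed is v₁ = √(μ/r₁) = 48.766 km/s.
Transfer-orbit speed at r₁ (vis-viva equation): v_p = √[μ(2/r₁ − 1/a_t)] = 63.053 km/s.
First burn Δv₁ = |v_p − v₁| = 14.29 km/s.
At r₂, v₂ = √(μ/r₂) = 21.607 km/s.
Transfer-orbit speed at r₂: v_a = √[μ(2/r₂ − 1/a_t)] = 12.378 km/s.
Second burn Δv₂ = |v₂ − v_a| = 9.229 km/s.
Δv = Δv₁ + Δv₂ = 14.29 + 9.229 = 23.52 km/s.

Δv = 23.5 km/s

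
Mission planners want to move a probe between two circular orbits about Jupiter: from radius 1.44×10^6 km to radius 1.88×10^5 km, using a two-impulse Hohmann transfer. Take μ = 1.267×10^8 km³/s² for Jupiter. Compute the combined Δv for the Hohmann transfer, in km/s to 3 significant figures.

The Hohmann ellipse has a_t = (r₁ + r₂)/2 = 8.140×10^5 km.
At r₁ the circular-orbit speed is v₁ = √(μ/r₁) = 9.380 km/s.
Transfer-orbit speed at r₁ (vis-viva equation): v_a = √[μ(2/r₁ − 1/a_t)] = 4.508 km/s.
First burn Δv₁ = |v_a − v₁| = 4.872 km/s.
Circular speed at r₂: v₂ = √(μ/r₂) = 25.9603 km/s.
Transfer-orbit speed at r₂: v_p = √[μ(2/r₂ − 1/a_t)] = 34.5286 km/s.
Second burn Δv₂ = |v₂ − v_p| = 8.568 km/s.
Δv = Δv₁ + Δv₂ = 4.872 + 8.568 = 13.44 km/s.

Δv = 13.4 km/s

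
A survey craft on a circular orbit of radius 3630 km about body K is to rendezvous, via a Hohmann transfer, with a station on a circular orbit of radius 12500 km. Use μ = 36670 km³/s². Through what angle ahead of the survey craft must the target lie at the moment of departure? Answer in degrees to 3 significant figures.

Semi-major axis of the transfer orbit: a_t = (3630 + 12500)/2 = 8065 km.
Transfer time t = π√(a_t³/μ) = 11882.3 s.
The target's mean motion on its circular orbit is ω₂ = √(μ/r₂³) = 1.37022×10^-4 rad/s.
Angle swept by the target during transfer: ω₂·t = 1.62814 rad = 93.29°.
The survey craft traverses 180° on the transfer ellipse, so the target must lead by 180° − 93.29° = 86.7°.

φ = 86.7°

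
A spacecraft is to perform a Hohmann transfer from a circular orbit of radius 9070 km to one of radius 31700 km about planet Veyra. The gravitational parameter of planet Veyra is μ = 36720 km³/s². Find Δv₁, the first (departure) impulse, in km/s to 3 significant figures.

Transfer-ellipse semi-major axis a_t = (r₁ + r₂)/2 = (9070 + 31700)/2 = 20385 km.
Circular speed at r = 9070 km: v_c = √(μ/r) = 2.012 km/s.
Vis-viva on the transfer ellipse at r = 9070 km gives v_t = √[μ(2/r − 1/a_t)] = 2.509 km/s.
Δv₁ = |v_t − v_c| = |2.509 − 2.012| = 0.4970 km/s.

Δv₁ = 0.497 km/s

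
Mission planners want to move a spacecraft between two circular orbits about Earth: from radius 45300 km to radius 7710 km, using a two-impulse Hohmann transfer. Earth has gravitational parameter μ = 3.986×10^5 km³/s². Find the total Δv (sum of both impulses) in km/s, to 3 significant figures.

The Hohmann ellipse has a_t = (r₁ + r₂)/2 = 26505 km.
Circular speed at r₁: v₁ = √(μ/r₁) = √(3.986×10^5/45300) = 2.966 km/s.
On the transfer ellipse at r₁, vis-viva gives v_a = √[μ(2/r₁ − 1/a_t)] = 1.600 km/s.
First burn Δv₁ = |v_a − v₁| = 1.366 km/s.
At r₂, v₂ = √(μ/r₂) = 7.190 km/s.
Transfer-orbit speed at r₂: v_p = √[μ(2/r₂ − 1/a_t)] = 9.400 km/s.
Second burn Δv₂ = |v₂ − v_p| = 2.210 km/s.
Δv = Δv₁ + Δv₂ = 1.366 + 2.210 = 3.576 km/s.

Δv = 3.58 km/s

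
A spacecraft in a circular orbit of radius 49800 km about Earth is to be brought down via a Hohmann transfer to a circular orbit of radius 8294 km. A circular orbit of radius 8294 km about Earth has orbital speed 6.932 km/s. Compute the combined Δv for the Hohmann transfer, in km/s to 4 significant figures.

From the circular-orbit relation v² = μ/r at r = 8294 km: μ = v²r = (6.932)² × 8294 = 3.98548×10^5 km³/s².
Transfer-ellipse semi-major axis a_t = (r₁ + r₂)/2 = (49800 + 8294)/2 = 29047 km.
At r₁ the circular-orbit speed is v₁ = √(μ/r₁) = 2.829 km/s.
On the transfer ellipse at r₁, vis-viva gives v_a = √[μ(2/r₁ − 1/a_t)] = 1.512 km/s.
First burn Δv₁ = |v_a − v₁| = 1.317 km/s.
Circular speed at r₂: v₂ = √(μ/r₂) = 6.932 km/s.
Transfer-orbit speed at r₂: v_p = √[μ(2/r₂ − 1/a_t)] = 9.077 km/s.
Second burn Δv₂ = |v₂ − v_p| = 2.145 km/s.
Total Δv = Δv₁ + Δv₂ = 3.462 km/s.

Δv = 3.462 km/s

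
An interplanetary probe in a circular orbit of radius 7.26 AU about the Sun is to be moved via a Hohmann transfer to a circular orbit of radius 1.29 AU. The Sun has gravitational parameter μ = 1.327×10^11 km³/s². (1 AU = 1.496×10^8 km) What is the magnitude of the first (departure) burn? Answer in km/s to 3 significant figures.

Δv₁ = 4.98 km/s

In km: r₁ = 7.26 × 1.496×10^8 = 1.086096×10^9 km; r₂ = 1.29 × 1.496×10^8 = 1.92984×10^8 km.
Semi-major axis of the transfer orbit: a_t = (1.086096×10^9 + 1.92984×10^8)/2 = 6.3954×10^8 km.
On the circular orbit at r = 1.086096×10^9 km, v_c = √(μ/r) = 11.054 km/s.
Transfer-orbit speed at the same r (vis-viva, a = a_t): v_t = √[μ(2/r − 1/a_t)] = 6.0719 km/s.
Δv₁ = |v_t − v_c| = |6.0719 − 11.054| = 4.982 km/s.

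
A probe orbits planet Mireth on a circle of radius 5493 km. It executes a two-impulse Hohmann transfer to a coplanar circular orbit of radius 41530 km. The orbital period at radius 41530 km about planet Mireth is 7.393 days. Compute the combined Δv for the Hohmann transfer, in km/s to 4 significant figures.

From Kepler's third law T² = 4π²r³/μ at r = 41530 km, T = 7.393 days = 7.393 × 86400 s = 6.387552×10^5 s: μ = 4π²r³/T² = 6930.69 km³/s².
The Hohmann ellipse has a_t = (r₁ + r₂)/2 = 23511.5 km.
Circular speed at r₁: v₁ = √(μ/r₁) = √(6930.69/5493) = 1.1233 km/s.
On the transfer ellipse at r₁, vis-viva gives v_p = √[μ(2/r₁ − 1/a_t)] = 1.4929 km/s.
First burn Δv₁ = |v_p − v₁| = 0.3696 km/s.
Circular speed at r₂: v₂ = √(μ/r₂) = 0.408514 km/s.
Transfer-orbit speed at r₂: v_a = √[μ(2/r₂ − 1/a_t)] = 0.197457 km/s.
Second burn Δv₂ = |v₂ − v_a| = 0.2111 km/s.
Δv = Δv₁ + Δv₂ = 0.3696 + 0.2111 = 0.5807 km/s.

Δv = 0.5807 km/s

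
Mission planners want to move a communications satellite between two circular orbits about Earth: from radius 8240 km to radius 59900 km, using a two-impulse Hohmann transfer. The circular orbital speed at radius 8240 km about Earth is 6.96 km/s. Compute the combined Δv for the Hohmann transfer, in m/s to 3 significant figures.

Δv = 3580 m/s

From the circular-orbit relation v² = μ/r at r = 8240 km: μ = v²r = (6.96)² × 8240 = 3.99159×10^5 km³/s².
The Hohmann ellipse has a_t = (r₁ + r₂)/2 = 34070 km.
At r₁ the circular-orbit speed is v₁ = √(μ/r₁) = 6.960 km/s.
Transfer-orbit speed at r₁ (vis-viva): v_p = √[μ(2/r₁ − 1/a_t)] = 9.229 km/s.
First burn Δv₁ = |v_p − v₁| = 2.269 km/s.
Circular speed at r₂: v₂ = √(μ/r₂) = 2.5814 km/s.
Transfer-orbit speed at r₂: v_a = √[μ(2/r₂ − 1/a_t)] = 1.2695 km/s.
Second burn Δv₂ = |v₂ − v_a| = 1.312 km/s.
Δv = Δv₁ + Δv₂ = 2.269 + 1.312 = 3.581 km/s.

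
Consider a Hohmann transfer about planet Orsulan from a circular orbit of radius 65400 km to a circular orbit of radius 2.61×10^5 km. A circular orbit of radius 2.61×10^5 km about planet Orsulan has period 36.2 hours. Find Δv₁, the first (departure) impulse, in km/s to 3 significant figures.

From Kepler's third law T² = 4π²r³/μ at r = 2.61×10^5 km, T = 36.2 hours = 36.2 × 3600 s = 1.3032×10^5 s: μ = 4π²r³/T² = 4.13294×10^7 km³/s².
Semi-major axis of the transfer orbit: a_t = (65400 + 2.610×10^5)/2 = 1.632×10^5 km.
On the circular orbit at r = 65400 km, v_c = √(μ/r) = 25.139 km/s.
Vis-viva on the transfer ellipse at r = 65400 km gives v_t = √[μ(2/r − 1/a_t)] = 31.791 km/s.
Δv₁ = |v_t − v_c| = |31.791 − 25.139| = 6.652 km/s.

Δv₁ = 6.65 km/s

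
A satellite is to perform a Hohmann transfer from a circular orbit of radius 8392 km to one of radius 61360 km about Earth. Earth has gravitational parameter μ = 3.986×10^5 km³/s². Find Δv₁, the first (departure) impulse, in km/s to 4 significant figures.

Δv₁ = 2.250 km/s

The Hohmann ellipse has a_t = (r₁ + r₂)/2 = 34876 km.
Circular speed at r = 8392 km: v_c = √(μ/r) = 6.8919 km/s.
Vis-viva on the transfer ellipse at r = 8392 km gives v_t = √[μ(2/r − 1/a_t)] = 9.1415 km/s.
Δv₁ = |v_t − v_c| = |9.1415 − 6.8919| = 2.250 km/s.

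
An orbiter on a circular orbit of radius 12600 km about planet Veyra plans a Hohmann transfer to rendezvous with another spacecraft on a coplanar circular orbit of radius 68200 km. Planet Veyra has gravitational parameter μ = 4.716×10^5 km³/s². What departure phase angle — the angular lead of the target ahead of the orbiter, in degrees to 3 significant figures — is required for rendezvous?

φ = 97.9°

Semi-major axis of the transfer orbit: a_t = (12600 + 68200)/2 = 40400 km.
The half-period of the transfer ellipse is t = π√(a_t³/μ) = 37148.0 s.
Target angular speed ω₂ = √(μ/r₂³) = 3.85576×10^-5 rad/s.
Angle swept by the target during transfer: ω₂·t = 1.43234 rad = 82.07°.
Arrival is 180° from departure on the ellipse, so φ = 180° − 82.07° = 97.9°.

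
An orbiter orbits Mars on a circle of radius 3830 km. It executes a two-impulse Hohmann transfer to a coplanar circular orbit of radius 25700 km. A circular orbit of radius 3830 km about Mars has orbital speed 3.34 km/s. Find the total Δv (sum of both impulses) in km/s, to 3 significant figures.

From the circular-orbit relation v² = μ/r at r = 3830 km: μ = v²r = (3.34)² × 3830 = 42725.9 km³/s².
The Hohmann ellipse has a_t = (r₁ + r₂)/2 = 14765 km.
Circular speed at r₁: v₁ = √(μ/r₁) = √(42725.9/3830) = 3.3400 km/s.
On the transfer ellipse at r₁, vis-viva equation gives v_p = √[μ(2/r₁ − 1/a_t)] = 4.4065 km/s.
First burn Δv₁ = |v_p − v₁| = 1.0665 km/s.
At r₂, v₂ = √(μ/r₂) = 1.289375 km/s.
Transfer-orbit speed at r₂: v_a = √[μ(2/r₂ − 1/a_t)] = 0.6566923 km/s.
Second burn Δv₂ = |v₂ − v_a| = 0.63268 km/s.
Δv = Δv₁ + Δv₂ = 1.0665 + 0.63268 = 1.699 km/s.

Δv = 1.70 km/s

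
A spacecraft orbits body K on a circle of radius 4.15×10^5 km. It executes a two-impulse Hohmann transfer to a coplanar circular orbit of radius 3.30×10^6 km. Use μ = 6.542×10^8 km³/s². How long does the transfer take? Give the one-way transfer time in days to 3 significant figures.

t = 3.60 days

Transfer-ellipse semi-major axis a_t = (r₁ + r₂)/2 = (4.150×10^5 + 3.300×10^6)/2 = 1.8575×10^6 km.
Transfer time t = π√(a_t³/μ) = π√((1.8575×10^6)³ / 6.542×10^8) = 3.109×10^5 s.
Converting: 3.109×10^5 s ÷ 86400 s/day = 3.60 days.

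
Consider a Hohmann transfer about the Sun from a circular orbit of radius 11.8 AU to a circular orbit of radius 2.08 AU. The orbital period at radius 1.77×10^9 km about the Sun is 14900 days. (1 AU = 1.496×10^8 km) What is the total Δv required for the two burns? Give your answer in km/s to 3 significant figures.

Δv = 10.2 km/s

From Kepler's third law T² = 4π²r³/μ at r = 1.77×10^9 km, T = 14900 days = 14900 × 86400 s = 1.28736×10^9 s: μ = 4π²r³/T² = 1.32093×10^11 km³/s².
In km: r₁ = 11.8 × 1.496×10^8 = 1.76528×10^9 km; r₂ = 2.08 × 1.496×10^8 = 3.11168×10^8 km.
The Hohmann ellipse has a_t = (r₁ + r₂)/2 = 1.038224×10^9 km.
Circular speed at r₁: v₁ = √(μ/r₁) = √(1.32093×10^11/1.76528×10^9) = 8.6503 km/s.
On the transfer ellipse at r₁, vis-viva gives v_a = √[μ(2/r₁ − 1/a_t)] = 4.7357 km/s.
First burn Δv₁ = |v_a − v₁| = 3.915 km/s.
At r₂, v₂ = √(μ/r₂) = 20.604 km/s.
Transfer-orbit speed at r₂: v_p = √[μ(2/r₂ − 1/a_t)] = 26.866 km/s.
Second burn Δv₂ = |v₂ − v_p| = 6.262 km/s.
Total Δv = Δv₁ + Δv₂ = 10.18 km/s.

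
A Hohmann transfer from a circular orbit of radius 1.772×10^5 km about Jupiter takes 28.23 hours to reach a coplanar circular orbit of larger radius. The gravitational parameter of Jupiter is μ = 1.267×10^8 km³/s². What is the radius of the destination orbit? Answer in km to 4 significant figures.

r₂ = 8.426×10^5 km

Transfer time t = 28.23 hours = 1.01628×10^5 s, and t = π√(a_t³/μ).
So a_t = (μ t²/π²)^(1/3) = (1.267×10^8 × (1.01628×10^5)² / π²)^(1/3) = 5.0992×10^5 km.
Since a_t = (r₁ + r₂)/2, r₂ = 2a_t − r₁ = 2×5.0992×10^5 − 1.772×10^5 = 8.4264×10^5 km.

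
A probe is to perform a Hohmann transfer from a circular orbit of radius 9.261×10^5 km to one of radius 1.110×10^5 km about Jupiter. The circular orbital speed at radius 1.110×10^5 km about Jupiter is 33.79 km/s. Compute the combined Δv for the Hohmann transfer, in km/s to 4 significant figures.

From the circular-orbit relation v² = μ/r at r = 1.110×10^5 km: μ = v²r = (33.79)² × 1.110×10^5 = 1.26736×10^8 km³/s².
Semi-major axis of the transfer orbit: a_t = (9.261×10^5 + 1.110×10^5)/2 = 5.1855×10^5 km.
Circular speed at r₁: v₁ = √(μ/r₁) = √(1.26736×10^8/9.261×10^5) = 11.69825 km/s.
On the transfer ellipse at r₁, vis-viva equation gives v_a = √[μ(2/r₁ − 1/a_t)] = 5.412363 km/s.
First burn Δv₁ = |v_a − v₁| = 6.2859 km/s.
Circular speed at r₂: v₂ = √(μ/r₂) = 33.790 km/s.
Transfer-orbit speed at r₂: v_p = √[μ(2/r₂ − 1/a_t)] = 45.157 km/s.
Second burn Δv₂ = |v₂ − v_p| = 11.367 km/s.
Total Δv = Δv₁ + Δv₂ = 17.65 km/s.

Δv = 17.65 km/s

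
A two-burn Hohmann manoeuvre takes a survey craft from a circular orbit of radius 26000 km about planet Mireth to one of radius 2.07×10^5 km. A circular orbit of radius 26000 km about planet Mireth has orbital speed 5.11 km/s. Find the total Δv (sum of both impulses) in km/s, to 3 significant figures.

Δv = 2.66 km/s

From the circular-orbit relation v² = μ/r at r = 26000 km: μ = v²r = (5.11)² × 26000 = 6.78915×10^5 km³/s².
Transfer-ellipse semi-major axis a_t = (r₁ + r₂)/2 = (26000 + 2.070×10^5)/2 = 1.165×10^5 km.
Circular speed at r₁: v₁ = √(μ/r₁) = √(6.78915×10^5/26000) = 5.1100 km/s.
Transfer-orbit speed at r₁ (v² = μ(2/r − 1/a)): v_p = √[μ(2/r₁ − 1/a_t)] = 6.8115 km/s.
First burn Δv₁ = |v_p − v₁| = 1.7015 km/s.
At r₂, v₂ = √(μ/r₂) = 1.81102 km/s.
Transfer-orbit speed at r₂: v_a = √[μ(2/r₂ − 1/a_t)] = 0.855551 km/s.
Second burn Δv₂ = |v₂ − v_a| = 0.95547 km/s.
Total Δv = Δv₁ + Δv₂ = 2.657 km/s.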